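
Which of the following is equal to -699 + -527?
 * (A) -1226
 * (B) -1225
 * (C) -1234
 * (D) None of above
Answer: A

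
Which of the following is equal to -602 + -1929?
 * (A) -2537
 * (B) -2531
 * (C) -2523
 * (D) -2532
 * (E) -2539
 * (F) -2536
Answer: B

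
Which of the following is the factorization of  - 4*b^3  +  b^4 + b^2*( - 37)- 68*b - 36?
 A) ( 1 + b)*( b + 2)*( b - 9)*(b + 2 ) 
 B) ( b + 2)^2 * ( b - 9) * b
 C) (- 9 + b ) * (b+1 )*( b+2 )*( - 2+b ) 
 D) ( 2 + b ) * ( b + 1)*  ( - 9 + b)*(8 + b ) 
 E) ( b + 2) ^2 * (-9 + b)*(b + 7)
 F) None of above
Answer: A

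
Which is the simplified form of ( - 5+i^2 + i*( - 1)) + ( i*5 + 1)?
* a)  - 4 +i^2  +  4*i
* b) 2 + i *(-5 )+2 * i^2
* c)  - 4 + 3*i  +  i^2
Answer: a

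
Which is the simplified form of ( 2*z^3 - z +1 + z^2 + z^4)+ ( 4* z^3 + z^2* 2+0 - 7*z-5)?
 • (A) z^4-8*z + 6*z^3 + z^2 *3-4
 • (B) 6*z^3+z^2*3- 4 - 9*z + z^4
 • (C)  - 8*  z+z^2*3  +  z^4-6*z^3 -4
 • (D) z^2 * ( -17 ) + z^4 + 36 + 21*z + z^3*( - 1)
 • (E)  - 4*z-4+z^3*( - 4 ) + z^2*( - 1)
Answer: A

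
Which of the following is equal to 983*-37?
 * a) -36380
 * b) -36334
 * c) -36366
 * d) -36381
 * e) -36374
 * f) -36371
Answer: f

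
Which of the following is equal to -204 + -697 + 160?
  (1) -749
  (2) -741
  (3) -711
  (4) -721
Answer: 2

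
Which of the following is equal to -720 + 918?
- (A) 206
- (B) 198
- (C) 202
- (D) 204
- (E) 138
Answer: B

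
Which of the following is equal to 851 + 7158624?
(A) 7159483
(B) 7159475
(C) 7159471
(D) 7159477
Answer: B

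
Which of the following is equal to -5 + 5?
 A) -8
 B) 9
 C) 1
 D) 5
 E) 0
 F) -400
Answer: E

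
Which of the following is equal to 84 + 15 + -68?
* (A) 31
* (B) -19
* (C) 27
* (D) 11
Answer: A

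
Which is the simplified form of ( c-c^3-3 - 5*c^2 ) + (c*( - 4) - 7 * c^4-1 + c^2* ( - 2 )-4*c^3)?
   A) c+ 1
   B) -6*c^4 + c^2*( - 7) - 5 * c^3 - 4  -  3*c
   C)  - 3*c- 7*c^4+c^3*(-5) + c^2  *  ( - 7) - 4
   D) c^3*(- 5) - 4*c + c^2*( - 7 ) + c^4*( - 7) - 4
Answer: C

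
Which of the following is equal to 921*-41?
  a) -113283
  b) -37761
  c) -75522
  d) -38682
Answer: b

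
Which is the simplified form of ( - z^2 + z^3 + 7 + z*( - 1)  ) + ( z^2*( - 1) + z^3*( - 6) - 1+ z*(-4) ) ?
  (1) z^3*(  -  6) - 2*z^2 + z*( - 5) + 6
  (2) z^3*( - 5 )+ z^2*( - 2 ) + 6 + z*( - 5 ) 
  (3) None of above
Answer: 2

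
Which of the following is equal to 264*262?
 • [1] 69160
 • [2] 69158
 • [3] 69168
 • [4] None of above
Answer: 3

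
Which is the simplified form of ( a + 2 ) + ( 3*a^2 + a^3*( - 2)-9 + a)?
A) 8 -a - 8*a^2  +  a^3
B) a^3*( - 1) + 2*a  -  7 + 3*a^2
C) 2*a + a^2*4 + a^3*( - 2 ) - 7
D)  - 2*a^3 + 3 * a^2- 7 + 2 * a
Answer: D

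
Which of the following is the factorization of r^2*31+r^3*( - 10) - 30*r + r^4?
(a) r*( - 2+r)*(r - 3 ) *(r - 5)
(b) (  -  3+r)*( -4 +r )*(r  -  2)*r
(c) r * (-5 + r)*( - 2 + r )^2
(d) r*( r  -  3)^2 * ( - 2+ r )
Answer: a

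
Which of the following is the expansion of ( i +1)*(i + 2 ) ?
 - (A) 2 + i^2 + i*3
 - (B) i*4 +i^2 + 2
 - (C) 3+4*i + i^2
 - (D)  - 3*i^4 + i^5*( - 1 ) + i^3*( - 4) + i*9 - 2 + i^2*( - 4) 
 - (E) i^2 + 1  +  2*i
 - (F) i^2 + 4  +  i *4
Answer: A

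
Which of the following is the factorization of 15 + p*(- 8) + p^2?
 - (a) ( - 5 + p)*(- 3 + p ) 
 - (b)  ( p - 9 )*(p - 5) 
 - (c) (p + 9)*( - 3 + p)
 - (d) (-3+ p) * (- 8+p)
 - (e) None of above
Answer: a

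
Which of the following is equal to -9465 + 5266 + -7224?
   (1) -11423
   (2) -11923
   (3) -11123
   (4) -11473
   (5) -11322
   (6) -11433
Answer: 1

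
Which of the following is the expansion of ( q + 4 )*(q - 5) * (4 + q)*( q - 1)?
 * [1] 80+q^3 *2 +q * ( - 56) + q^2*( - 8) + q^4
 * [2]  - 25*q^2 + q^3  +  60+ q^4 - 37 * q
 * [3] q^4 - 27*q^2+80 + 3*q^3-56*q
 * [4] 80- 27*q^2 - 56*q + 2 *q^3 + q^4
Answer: 4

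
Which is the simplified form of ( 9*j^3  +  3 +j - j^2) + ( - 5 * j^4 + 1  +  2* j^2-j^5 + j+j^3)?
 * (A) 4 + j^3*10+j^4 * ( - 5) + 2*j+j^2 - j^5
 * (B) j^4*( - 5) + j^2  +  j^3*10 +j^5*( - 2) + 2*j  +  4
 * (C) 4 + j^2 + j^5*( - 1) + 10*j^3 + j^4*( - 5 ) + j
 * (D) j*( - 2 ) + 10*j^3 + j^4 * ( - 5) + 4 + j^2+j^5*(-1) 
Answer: A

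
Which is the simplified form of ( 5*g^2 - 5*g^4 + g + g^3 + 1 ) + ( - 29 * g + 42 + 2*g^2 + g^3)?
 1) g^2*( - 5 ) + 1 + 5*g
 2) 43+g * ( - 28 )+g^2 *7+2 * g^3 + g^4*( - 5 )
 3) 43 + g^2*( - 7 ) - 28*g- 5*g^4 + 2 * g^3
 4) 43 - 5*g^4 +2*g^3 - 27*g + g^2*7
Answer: 2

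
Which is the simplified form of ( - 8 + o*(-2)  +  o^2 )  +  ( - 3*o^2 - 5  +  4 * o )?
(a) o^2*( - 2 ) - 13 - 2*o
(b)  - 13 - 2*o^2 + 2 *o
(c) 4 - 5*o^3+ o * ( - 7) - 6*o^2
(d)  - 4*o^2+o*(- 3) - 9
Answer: b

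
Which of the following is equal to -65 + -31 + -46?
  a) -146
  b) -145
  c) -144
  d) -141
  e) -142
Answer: e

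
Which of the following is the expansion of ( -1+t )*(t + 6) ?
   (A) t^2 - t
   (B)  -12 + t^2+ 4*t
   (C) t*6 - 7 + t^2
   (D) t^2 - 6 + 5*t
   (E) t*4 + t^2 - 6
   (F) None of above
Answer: D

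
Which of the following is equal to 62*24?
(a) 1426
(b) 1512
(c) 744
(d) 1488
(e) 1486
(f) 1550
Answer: d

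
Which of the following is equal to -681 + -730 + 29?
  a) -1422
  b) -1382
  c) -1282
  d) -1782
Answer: b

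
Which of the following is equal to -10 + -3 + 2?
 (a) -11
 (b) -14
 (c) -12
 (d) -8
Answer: a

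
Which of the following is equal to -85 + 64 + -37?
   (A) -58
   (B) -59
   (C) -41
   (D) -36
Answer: A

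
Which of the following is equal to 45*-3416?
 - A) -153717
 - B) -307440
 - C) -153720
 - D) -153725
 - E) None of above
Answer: C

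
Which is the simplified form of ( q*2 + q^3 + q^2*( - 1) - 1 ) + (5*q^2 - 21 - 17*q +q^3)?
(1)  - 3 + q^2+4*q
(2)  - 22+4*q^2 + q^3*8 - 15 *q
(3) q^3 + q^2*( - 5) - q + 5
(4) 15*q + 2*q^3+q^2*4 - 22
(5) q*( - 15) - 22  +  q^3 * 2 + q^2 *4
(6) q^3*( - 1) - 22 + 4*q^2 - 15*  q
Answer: 5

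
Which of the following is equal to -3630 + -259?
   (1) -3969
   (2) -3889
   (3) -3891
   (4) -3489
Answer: 2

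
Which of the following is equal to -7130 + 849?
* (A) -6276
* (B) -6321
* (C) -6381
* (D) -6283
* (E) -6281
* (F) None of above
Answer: E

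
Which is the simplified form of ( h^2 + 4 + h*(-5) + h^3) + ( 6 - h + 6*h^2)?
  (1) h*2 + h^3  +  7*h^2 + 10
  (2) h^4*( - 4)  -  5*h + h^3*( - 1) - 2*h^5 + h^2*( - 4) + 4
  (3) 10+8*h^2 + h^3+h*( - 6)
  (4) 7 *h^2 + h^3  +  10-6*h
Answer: 4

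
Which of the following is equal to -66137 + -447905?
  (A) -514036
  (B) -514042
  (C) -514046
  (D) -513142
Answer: B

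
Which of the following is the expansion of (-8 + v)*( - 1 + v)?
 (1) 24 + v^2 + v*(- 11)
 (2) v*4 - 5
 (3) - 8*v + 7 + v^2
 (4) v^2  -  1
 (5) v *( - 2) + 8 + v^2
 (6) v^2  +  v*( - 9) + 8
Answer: 6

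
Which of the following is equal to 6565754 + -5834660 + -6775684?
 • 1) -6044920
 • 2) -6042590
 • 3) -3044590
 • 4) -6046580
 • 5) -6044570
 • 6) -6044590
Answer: 6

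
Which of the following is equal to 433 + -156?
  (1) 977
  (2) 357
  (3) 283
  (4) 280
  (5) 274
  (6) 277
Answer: 6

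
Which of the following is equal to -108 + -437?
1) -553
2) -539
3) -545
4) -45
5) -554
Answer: 3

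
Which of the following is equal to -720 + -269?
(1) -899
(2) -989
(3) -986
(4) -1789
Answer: 2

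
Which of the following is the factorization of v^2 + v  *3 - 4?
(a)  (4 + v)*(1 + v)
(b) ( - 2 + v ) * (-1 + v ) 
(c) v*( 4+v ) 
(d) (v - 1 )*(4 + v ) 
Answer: d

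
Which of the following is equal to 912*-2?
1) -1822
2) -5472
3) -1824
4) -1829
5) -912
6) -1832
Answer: 3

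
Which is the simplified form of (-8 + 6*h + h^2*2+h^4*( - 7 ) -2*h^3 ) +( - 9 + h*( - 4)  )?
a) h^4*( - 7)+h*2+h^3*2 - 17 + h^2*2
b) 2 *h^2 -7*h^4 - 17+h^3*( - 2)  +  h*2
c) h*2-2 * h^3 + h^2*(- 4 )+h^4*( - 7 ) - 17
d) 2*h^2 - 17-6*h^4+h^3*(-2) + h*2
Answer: b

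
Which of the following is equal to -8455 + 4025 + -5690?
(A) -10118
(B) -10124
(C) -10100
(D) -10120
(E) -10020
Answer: D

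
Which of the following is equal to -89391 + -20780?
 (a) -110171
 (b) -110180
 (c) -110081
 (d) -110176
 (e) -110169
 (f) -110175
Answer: a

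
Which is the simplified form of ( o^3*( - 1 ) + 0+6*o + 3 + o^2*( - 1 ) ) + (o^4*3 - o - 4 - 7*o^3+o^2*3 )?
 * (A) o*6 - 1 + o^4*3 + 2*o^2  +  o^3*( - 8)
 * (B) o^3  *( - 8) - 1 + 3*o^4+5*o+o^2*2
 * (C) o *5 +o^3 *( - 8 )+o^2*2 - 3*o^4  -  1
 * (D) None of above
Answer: B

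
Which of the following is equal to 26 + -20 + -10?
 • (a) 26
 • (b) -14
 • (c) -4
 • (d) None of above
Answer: c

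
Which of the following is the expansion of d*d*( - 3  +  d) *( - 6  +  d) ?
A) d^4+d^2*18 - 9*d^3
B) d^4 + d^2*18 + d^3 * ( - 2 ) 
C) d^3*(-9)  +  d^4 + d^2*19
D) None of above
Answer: A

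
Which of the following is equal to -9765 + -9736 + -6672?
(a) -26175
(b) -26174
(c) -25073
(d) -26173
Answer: d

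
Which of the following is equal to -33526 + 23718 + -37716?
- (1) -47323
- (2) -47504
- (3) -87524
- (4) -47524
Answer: 4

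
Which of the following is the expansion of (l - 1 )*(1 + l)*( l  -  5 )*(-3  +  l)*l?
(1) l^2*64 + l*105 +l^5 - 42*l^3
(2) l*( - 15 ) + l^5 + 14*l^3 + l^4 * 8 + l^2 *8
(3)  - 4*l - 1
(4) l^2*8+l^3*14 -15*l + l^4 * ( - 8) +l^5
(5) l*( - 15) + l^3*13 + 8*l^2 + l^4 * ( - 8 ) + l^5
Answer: 4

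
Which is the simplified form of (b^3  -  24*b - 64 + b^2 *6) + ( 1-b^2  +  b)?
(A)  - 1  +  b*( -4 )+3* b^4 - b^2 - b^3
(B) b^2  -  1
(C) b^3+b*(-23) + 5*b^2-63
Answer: C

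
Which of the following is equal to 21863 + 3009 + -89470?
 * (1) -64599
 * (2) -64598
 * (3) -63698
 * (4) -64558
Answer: 2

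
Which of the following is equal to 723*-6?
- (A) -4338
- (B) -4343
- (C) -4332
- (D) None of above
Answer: A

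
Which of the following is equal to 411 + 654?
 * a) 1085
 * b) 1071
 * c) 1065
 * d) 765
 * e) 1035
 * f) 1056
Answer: c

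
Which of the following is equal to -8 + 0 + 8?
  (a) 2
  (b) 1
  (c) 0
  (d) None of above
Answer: c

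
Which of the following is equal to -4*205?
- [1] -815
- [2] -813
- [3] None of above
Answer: 3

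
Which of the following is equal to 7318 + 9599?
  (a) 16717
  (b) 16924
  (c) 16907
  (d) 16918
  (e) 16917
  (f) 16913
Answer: e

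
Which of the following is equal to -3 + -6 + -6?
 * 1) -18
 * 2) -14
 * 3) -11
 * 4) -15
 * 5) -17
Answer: 4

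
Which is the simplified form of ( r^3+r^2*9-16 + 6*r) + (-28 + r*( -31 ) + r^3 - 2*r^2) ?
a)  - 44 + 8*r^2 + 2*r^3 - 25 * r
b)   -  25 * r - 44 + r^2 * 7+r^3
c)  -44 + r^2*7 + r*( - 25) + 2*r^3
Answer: c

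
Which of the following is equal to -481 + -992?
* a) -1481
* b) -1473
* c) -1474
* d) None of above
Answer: b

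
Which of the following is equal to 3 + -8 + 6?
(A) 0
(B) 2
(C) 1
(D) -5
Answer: C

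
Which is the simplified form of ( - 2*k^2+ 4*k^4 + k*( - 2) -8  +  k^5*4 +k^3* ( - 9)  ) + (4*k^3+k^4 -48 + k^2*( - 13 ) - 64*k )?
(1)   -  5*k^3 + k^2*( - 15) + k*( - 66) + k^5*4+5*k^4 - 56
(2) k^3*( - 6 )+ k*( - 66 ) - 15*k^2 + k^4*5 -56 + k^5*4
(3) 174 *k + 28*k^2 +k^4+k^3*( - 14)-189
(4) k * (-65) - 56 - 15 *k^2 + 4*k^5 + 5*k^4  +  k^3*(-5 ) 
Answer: 1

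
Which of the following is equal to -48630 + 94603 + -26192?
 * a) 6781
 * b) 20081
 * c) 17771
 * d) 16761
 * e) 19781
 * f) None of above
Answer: e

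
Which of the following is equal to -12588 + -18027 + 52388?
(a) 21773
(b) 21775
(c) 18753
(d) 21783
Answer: a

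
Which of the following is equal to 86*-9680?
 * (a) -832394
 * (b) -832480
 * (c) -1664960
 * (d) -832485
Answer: b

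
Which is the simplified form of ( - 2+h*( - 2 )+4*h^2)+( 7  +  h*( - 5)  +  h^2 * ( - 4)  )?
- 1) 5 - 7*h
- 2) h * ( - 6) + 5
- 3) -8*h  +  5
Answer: 1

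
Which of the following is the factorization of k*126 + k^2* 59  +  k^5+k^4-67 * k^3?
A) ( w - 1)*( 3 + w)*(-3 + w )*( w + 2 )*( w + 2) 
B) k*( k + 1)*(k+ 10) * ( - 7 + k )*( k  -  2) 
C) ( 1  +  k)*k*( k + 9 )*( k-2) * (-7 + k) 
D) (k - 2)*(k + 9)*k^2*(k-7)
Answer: C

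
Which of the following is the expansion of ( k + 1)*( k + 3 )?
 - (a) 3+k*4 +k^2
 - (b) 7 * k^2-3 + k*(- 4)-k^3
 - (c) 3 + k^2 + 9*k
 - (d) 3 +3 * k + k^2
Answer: a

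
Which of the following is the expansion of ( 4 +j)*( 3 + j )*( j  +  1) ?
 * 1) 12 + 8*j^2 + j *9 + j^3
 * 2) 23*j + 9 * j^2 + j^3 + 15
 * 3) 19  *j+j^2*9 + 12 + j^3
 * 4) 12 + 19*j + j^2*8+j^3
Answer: 4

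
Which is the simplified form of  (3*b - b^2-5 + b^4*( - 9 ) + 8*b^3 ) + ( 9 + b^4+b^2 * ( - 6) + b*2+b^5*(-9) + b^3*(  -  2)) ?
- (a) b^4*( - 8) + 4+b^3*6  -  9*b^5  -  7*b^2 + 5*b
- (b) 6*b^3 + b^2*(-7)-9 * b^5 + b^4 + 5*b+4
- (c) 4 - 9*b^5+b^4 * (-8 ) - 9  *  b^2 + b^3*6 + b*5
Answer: a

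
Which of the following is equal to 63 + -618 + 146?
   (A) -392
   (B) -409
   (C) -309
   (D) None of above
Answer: B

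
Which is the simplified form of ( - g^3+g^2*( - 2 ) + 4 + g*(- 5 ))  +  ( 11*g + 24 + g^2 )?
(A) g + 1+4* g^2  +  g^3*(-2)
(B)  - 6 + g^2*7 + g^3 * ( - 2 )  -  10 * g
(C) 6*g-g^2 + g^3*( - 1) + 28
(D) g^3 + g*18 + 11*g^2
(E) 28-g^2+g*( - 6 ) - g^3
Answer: C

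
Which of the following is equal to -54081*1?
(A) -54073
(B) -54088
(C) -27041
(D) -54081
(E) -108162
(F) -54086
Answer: D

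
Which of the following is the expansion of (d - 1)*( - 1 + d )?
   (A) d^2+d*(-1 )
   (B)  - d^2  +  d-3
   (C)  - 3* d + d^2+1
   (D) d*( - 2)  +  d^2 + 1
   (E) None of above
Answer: D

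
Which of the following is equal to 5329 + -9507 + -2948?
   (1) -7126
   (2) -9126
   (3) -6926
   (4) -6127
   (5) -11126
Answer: 1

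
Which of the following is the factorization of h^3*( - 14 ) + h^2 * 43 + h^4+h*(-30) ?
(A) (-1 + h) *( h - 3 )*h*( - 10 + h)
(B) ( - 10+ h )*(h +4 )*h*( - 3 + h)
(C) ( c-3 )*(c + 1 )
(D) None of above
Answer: A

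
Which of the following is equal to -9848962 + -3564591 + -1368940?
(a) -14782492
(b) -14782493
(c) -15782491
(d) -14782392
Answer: b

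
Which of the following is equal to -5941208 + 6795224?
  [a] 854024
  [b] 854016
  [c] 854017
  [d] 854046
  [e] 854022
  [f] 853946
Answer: b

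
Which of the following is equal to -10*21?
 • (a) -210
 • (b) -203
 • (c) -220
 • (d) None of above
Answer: a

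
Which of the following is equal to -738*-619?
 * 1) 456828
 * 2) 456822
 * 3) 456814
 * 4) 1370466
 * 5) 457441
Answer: 2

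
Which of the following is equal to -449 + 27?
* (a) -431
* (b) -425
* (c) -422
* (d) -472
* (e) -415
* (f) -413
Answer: c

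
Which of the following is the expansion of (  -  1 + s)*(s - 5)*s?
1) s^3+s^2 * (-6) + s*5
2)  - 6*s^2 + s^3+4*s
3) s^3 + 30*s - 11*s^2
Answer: 1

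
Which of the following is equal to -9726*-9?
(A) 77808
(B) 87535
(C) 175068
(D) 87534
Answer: D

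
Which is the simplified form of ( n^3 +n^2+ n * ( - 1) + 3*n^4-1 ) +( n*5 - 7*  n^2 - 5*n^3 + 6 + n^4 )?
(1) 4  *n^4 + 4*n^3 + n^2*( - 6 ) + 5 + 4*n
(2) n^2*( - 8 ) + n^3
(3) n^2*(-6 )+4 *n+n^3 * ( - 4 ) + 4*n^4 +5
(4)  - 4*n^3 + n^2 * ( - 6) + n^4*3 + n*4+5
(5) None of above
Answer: 3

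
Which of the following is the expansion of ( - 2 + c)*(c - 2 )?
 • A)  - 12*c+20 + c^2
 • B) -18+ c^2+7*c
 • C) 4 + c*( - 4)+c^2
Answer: C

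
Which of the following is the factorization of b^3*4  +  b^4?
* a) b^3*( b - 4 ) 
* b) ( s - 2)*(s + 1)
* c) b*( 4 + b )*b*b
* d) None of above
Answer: c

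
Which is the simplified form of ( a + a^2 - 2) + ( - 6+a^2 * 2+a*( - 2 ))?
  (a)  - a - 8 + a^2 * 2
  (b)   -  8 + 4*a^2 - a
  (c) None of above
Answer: c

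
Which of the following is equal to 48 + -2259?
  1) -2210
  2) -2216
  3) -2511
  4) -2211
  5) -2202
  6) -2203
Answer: 4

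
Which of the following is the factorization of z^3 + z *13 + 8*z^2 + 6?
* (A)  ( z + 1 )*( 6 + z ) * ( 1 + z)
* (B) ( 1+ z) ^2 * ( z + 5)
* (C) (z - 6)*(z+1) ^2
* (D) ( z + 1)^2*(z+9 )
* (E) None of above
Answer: A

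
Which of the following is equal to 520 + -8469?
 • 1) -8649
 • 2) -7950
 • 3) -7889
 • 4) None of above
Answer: 4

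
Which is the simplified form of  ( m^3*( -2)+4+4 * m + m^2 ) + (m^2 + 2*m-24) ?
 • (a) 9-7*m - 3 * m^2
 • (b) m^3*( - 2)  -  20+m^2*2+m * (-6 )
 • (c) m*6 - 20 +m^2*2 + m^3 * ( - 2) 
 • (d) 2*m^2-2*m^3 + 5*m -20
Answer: c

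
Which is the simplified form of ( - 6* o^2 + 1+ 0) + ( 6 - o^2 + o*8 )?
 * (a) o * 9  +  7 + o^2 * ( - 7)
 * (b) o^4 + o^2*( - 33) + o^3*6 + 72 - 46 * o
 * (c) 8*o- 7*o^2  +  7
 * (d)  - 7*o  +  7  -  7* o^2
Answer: c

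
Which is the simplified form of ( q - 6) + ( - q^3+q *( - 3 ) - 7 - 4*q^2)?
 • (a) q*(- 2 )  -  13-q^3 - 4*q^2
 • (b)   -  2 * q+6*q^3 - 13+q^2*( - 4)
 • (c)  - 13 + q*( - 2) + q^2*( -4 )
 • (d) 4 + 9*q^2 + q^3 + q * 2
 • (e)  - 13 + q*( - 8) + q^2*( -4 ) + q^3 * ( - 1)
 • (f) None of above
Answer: a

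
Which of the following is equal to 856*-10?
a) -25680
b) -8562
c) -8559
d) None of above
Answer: d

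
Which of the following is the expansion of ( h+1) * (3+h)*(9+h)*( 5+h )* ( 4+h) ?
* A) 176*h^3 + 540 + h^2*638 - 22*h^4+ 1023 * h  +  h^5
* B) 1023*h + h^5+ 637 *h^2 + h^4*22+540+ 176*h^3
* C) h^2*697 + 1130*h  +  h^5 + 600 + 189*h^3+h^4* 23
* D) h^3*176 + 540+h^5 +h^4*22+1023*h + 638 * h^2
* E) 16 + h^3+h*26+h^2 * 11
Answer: D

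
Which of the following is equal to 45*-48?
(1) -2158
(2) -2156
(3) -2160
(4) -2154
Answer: 3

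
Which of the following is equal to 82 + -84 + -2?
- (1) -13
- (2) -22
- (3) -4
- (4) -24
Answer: 3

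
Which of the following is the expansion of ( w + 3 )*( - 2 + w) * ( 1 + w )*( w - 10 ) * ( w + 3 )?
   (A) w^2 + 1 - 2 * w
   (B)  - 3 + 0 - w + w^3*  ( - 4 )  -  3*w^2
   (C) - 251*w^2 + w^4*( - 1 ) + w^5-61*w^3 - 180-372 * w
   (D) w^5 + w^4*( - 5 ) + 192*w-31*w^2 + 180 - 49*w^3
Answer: D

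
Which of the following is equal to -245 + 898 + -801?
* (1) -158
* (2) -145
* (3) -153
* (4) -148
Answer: 4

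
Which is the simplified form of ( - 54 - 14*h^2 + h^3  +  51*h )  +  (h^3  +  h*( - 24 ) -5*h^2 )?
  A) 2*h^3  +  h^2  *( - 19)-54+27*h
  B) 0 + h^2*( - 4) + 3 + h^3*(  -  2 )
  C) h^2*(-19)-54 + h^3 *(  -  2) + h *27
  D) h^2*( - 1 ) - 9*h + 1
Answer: A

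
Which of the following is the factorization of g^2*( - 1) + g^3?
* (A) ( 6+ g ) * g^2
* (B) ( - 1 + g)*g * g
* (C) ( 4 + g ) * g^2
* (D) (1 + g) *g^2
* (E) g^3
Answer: B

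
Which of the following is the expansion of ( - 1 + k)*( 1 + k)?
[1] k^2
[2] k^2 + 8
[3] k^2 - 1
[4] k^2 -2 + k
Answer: 3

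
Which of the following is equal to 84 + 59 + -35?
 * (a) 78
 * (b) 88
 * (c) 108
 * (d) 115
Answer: c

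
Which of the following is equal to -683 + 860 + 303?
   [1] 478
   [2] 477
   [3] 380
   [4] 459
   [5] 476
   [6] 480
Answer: 6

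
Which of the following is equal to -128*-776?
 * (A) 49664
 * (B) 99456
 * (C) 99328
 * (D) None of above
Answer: C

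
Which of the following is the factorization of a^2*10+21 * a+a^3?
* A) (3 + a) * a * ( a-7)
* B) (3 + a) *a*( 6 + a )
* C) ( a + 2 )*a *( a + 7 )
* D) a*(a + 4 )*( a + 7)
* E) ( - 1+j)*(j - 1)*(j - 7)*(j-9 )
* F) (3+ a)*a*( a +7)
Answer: F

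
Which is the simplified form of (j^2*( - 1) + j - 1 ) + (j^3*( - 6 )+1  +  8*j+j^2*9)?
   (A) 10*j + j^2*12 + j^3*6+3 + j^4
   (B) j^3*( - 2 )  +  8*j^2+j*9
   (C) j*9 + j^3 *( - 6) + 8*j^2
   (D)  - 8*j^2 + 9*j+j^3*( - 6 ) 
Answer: C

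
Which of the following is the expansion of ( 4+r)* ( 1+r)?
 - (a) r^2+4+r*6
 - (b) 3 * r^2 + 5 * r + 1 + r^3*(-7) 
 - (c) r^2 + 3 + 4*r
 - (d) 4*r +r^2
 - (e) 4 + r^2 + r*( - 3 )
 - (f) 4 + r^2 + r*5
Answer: f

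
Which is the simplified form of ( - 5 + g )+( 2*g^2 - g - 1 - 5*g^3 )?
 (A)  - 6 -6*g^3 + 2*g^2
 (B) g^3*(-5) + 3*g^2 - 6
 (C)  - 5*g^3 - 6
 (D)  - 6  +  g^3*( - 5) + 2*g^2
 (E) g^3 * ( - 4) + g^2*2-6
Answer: D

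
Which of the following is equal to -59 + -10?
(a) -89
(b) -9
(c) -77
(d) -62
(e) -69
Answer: e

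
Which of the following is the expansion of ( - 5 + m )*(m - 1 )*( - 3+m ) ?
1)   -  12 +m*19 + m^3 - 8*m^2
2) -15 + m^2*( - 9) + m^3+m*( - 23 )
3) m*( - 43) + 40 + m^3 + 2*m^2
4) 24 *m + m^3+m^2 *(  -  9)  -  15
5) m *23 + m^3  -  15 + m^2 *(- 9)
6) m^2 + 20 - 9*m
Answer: 5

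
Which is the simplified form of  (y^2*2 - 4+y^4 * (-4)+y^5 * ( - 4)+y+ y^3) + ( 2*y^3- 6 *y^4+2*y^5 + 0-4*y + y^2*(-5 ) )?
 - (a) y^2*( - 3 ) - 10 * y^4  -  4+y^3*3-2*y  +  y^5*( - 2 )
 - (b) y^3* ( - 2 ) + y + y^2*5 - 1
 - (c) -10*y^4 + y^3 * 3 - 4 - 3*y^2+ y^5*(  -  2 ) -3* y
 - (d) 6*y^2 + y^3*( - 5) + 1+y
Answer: c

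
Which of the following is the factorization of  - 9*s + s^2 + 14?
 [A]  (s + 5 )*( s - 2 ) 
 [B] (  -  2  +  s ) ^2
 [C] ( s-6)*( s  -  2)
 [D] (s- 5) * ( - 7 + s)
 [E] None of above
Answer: E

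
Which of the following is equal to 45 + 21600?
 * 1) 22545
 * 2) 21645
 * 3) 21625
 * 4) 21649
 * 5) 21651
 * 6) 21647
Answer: 2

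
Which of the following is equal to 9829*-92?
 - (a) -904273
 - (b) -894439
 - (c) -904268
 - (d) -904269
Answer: c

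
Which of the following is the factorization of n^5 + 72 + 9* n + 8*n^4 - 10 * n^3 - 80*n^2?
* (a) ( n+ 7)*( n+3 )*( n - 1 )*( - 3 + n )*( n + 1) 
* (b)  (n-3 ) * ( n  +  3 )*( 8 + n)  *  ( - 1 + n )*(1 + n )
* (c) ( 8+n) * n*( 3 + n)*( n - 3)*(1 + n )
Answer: b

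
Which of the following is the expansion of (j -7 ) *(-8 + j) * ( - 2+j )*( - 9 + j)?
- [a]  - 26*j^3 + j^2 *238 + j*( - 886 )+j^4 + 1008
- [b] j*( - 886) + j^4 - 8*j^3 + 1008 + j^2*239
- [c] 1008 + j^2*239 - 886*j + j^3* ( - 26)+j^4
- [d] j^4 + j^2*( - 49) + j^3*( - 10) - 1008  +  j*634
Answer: c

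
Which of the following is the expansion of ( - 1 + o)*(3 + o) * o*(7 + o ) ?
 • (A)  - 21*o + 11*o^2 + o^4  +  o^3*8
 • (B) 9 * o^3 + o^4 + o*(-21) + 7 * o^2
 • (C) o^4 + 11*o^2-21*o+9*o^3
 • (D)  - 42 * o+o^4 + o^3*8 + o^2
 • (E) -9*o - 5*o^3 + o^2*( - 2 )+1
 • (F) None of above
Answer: C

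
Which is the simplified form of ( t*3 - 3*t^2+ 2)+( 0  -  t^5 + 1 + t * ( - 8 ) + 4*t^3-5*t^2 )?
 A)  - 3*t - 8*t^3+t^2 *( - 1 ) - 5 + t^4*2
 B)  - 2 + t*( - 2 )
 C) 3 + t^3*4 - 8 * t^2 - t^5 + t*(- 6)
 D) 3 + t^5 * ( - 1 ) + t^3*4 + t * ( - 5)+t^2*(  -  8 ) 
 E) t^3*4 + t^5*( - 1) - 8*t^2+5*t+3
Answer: D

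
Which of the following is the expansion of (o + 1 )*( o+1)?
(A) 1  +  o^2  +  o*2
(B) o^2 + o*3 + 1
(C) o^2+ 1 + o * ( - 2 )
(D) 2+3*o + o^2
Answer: A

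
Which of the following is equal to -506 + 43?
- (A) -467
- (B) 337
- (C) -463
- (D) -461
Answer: C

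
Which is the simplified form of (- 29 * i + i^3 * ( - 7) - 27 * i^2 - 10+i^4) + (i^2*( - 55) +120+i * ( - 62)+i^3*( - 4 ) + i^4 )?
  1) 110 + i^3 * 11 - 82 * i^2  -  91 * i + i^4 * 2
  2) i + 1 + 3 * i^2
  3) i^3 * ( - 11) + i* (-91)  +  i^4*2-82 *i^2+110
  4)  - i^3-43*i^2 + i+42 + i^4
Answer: 3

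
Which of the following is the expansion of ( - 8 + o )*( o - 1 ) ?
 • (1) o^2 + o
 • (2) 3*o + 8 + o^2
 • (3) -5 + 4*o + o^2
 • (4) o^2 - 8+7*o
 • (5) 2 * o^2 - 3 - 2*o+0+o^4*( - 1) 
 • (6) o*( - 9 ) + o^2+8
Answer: 6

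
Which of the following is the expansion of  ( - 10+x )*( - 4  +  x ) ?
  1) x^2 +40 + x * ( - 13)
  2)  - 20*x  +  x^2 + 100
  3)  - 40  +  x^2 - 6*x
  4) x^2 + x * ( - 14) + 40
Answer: 4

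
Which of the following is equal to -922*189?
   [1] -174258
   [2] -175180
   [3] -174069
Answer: 1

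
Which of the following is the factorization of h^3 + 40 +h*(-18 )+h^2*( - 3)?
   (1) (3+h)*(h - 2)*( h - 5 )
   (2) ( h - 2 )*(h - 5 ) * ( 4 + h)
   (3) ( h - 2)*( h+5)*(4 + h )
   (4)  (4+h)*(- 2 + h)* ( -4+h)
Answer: 2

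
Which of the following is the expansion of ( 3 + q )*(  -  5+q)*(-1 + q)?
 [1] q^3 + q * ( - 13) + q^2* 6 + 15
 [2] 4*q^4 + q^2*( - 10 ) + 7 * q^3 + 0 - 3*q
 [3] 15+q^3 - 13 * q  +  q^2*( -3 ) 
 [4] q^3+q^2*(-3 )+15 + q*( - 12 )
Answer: 3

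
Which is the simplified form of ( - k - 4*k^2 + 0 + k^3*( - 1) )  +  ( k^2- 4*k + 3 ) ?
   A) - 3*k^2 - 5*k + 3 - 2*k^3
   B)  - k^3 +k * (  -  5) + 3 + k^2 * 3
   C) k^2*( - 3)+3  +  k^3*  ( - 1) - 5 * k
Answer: C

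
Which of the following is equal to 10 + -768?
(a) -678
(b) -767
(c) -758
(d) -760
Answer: c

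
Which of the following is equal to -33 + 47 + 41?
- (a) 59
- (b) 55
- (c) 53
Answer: b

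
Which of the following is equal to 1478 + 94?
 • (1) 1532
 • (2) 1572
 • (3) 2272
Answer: 2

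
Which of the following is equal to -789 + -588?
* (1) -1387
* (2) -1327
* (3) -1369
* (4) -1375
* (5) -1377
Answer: 5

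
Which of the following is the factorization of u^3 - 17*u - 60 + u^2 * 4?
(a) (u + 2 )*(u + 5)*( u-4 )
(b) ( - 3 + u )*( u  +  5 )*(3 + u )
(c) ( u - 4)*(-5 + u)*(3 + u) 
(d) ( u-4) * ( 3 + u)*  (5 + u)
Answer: d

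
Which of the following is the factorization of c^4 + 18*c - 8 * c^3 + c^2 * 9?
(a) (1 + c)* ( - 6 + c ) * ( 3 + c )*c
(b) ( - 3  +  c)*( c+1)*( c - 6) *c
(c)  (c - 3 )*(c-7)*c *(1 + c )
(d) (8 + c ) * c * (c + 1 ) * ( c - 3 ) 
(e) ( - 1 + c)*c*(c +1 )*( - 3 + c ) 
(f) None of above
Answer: b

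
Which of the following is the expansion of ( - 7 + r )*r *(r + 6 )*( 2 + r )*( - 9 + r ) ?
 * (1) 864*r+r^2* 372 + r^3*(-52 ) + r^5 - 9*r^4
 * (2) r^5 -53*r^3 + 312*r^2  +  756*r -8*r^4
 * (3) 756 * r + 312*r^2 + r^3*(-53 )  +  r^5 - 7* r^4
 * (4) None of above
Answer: 2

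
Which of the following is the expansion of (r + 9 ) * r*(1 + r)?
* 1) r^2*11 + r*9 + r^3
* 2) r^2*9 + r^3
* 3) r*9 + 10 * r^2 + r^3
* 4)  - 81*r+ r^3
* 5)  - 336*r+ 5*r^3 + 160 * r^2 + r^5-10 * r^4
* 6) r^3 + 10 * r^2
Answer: 3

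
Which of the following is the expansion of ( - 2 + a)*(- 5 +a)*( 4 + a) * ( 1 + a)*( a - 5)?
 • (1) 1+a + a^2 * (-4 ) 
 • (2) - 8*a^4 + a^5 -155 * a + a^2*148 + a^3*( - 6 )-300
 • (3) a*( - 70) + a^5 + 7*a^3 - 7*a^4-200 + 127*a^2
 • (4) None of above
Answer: 4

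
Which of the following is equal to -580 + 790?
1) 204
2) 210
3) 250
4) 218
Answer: 2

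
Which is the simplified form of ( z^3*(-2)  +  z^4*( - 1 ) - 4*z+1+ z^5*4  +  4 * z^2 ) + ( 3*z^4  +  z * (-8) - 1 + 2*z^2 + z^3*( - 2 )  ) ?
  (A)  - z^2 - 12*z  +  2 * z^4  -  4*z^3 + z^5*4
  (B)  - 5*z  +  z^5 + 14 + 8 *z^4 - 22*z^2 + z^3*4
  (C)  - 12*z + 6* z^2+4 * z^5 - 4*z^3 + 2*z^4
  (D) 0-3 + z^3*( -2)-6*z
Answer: C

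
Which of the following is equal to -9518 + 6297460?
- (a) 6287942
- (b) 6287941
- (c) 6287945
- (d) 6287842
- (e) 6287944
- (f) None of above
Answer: a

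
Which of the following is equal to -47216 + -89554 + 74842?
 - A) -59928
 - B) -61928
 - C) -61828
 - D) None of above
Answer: B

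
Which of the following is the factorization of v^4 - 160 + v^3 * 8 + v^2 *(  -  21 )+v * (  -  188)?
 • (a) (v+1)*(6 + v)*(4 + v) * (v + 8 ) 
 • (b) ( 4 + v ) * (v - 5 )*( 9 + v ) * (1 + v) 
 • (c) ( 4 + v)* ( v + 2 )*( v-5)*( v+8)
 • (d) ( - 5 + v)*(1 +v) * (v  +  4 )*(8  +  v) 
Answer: d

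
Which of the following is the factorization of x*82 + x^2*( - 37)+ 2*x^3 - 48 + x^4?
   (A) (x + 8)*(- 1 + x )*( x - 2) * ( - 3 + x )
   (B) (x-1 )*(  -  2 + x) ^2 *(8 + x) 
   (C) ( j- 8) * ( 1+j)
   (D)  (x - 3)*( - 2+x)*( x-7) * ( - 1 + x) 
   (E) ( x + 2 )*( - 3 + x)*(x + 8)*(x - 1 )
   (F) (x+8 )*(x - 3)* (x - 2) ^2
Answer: A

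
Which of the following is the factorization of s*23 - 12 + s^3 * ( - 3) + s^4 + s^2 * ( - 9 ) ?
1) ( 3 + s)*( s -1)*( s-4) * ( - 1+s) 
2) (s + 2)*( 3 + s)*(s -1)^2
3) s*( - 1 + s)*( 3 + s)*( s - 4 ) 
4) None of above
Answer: 1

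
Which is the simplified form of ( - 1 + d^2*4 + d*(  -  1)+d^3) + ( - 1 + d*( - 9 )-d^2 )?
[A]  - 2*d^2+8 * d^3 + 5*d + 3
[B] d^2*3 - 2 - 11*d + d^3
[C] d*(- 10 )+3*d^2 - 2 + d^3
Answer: C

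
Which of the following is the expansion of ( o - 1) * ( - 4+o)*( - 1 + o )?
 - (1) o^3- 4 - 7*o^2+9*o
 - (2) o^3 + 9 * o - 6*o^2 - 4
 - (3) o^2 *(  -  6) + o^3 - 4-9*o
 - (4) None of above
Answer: 2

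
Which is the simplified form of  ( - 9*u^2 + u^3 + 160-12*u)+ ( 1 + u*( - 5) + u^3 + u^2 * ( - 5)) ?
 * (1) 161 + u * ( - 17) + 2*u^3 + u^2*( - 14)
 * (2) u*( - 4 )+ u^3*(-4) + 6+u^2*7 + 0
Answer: 1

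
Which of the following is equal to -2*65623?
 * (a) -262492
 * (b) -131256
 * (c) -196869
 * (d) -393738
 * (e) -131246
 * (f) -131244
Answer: e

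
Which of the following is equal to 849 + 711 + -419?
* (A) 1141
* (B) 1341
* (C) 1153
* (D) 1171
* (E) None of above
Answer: A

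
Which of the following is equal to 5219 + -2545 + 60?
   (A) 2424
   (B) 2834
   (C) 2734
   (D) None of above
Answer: C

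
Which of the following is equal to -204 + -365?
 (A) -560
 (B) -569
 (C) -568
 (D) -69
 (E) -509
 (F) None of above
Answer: B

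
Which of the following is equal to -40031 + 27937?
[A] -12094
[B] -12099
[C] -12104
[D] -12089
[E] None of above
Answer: A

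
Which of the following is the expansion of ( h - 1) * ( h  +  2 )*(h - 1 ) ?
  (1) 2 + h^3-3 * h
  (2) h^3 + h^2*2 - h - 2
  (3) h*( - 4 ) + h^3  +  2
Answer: 1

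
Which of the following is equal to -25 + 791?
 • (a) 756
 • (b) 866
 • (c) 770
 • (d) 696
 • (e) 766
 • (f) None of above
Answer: e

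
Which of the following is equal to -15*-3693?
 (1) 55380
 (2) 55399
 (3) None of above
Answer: 3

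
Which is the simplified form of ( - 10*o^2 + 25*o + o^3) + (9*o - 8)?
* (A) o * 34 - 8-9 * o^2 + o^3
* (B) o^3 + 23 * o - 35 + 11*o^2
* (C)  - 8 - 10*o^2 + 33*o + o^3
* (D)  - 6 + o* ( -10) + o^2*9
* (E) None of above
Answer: E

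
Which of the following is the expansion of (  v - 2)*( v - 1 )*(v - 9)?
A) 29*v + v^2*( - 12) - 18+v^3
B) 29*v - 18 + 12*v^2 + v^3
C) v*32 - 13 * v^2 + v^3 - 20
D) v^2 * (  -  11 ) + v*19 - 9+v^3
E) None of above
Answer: A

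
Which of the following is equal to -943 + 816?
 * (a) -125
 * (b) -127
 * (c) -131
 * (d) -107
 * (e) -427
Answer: b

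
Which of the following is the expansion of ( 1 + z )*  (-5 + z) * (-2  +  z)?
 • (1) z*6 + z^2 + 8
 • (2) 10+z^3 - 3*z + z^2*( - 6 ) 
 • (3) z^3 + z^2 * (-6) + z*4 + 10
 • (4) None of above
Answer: 4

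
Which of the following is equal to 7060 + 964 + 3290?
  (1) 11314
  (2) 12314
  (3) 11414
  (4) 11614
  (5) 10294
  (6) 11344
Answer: 1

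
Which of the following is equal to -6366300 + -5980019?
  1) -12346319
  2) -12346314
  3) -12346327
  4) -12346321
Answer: 1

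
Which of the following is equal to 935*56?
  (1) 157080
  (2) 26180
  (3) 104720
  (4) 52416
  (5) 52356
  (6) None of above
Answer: 6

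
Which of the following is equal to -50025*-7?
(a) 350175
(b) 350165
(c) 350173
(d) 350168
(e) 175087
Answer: a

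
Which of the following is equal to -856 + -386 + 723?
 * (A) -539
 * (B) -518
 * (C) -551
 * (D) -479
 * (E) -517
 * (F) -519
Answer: F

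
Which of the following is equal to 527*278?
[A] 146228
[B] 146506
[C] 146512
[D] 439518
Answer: B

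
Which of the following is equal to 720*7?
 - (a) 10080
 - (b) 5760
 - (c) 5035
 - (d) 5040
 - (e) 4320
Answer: d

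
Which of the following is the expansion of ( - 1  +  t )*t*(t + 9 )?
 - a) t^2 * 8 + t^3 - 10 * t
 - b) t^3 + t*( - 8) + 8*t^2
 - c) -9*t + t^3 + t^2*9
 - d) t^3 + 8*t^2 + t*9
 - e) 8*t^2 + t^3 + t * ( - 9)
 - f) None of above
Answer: e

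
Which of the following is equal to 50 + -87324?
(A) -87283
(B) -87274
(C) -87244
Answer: B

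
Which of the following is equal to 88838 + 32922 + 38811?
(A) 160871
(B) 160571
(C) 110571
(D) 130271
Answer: B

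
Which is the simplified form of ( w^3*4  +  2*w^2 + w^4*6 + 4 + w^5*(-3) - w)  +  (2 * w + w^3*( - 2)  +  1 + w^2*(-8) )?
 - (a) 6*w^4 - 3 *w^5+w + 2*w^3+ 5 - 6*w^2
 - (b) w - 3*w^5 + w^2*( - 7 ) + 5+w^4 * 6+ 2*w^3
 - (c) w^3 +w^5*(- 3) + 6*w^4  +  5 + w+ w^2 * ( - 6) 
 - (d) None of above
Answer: a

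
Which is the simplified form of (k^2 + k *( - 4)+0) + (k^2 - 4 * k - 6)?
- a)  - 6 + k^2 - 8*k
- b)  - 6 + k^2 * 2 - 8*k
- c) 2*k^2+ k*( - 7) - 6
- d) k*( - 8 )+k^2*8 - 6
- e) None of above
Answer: b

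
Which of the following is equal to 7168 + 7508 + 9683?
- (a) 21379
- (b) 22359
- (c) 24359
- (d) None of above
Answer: c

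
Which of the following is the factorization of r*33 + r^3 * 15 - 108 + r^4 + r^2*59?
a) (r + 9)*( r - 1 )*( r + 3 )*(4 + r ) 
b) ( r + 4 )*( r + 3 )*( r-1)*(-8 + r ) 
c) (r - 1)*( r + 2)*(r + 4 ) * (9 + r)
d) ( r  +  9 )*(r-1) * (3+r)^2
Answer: a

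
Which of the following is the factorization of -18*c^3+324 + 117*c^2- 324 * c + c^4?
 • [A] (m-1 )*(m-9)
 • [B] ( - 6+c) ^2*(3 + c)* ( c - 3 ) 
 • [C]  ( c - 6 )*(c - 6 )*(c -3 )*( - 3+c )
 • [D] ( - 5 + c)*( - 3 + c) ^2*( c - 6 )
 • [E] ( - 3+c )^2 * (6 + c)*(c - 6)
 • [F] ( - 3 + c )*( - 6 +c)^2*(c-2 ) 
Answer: C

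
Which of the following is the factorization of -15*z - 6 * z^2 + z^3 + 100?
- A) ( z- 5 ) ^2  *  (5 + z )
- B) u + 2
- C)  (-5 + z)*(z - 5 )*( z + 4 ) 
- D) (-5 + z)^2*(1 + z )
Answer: C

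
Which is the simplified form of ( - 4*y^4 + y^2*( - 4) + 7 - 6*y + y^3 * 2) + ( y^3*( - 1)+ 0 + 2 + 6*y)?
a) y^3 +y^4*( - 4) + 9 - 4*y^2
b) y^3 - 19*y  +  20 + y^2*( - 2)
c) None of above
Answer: a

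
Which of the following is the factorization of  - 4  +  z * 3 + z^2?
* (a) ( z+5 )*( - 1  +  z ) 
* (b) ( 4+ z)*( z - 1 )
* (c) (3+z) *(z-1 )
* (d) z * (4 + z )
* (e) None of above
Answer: b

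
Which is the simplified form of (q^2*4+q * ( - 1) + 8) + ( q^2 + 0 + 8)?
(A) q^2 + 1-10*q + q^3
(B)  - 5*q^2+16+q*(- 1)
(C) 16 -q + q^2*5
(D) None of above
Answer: C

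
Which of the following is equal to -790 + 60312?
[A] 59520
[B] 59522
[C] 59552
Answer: B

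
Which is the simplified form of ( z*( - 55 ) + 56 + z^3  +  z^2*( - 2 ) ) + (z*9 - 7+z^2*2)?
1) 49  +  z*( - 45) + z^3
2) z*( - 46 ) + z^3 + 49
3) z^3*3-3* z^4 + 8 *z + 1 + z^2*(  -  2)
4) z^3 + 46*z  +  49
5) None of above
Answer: 2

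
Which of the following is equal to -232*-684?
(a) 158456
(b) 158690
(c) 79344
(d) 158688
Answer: d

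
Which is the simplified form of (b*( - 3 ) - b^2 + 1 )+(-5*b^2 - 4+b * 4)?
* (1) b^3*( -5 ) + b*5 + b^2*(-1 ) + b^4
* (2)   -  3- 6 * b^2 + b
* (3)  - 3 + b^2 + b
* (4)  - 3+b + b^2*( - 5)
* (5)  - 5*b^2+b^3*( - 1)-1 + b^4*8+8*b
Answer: 2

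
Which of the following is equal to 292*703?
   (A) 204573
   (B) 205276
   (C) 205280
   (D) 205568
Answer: B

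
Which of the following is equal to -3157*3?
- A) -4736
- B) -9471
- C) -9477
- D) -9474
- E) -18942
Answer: B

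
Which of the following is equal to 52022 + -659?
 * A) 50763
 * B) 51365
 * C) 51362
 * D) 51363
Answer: D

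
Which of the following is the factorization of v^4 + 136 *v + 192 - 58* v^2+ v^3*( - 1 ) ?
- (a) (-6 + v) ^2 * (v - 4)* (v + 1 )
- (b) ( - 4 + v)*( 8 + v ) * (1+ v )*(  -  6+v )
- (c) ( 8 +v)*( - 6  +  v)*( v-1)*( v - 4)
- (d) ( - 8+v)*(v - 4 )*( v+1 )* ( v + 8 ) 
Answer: b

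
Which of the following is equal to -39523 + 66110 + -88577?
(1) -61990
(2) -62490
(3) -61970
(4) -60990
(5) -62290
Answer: 1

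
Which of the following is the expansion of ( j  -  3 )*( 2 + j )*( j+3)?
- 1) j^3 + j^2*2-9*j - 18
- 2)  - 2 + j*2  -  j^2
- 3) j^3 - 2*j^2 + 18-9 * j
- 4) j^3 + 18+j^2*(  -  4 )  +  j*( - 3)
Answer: 1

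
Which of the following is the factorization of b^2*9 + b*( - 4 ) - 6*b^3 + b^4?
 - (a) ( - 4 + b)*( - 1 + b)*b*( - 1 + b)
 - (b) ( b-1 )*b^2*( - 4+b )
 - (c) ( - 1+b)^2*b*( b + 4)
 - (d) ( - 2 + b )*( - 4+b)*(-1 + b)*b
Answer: a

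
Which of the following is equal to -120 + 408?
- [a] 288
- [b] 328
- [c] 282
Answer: a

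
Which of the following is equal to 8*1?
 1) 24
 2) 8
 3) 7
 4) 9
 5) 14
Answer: 2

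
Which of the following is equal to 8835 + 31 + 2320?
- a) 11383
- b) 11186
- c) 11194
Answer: b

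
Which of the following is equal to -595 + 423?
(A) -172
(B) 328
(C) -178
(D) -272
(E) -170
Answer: A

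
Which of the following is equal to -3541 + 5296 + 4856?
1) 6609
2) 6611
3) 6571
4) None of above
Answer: 2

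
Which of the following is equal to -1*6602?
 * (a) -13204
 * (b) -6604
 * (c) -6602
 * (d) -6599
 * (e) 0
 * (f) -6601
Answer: c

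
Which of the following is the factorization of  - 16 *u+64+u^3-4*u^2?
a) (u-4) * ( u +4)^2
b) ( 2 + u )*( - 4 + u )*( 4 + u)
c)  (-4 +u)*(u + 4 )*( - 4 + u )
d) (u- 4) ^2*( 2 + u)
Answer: c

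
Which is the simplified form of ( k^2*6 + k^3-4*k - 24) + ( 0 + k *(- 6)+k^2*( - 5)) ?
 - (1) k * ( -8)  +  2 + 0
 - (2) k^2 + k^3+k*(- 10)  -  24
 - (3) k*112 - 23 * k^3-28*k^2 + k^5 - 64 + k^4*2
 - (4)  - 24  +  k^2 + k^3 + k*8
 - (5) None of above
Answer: 2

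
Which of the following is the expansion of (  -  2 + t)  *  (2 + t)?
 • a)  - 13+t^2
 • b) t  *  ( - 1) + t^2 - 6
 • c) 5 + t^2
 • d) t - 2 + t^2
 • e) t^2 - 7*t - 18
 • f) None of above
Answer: f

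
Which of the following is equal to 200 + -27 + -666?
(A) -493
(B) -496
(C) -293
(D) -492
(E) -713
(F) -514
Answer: A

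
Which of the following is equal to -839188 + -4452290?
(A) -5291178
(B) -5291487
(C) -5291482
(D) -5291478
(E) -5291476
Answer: D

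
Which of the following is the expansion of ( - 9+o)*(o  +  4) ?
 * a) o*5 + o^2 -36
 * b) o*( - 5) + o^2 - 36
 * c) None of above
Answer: b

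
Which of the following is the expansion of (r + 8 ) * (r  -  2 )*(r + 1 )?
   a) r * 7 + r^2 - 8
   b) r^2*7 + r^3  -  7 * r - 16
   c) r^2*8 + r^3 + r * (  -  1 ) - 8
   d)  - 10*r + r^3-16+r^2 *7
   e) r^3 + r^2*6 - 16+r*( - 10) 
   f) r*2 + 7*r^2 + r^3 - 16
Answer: d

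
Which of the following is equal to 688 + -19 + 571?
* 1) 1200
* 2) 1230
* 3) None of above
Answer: 3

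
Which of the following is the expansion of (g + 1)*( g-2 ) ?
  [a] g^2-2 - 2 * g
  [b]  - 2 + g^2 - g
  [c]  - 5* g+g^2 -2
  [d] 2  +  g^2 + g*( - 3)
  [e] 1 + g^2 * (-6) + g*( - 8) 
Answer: b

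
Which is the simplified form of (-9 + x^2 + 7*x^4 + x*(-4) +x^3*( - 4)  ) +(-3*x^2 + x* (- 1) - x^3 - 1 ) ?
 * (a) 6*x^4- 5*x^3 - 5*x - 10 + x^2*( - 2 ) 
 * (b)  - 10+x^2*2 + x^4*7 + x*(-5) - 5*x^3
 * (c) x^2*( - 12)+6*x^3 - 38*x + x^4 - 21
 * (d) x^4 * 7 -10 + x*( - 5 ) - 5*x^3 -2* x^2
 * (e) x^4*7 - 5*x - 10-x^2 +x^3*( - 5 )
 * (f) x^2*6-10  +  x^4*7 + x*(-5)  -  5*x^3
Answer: d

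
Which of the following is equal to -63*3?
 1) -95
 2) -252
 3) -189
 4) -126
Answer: 3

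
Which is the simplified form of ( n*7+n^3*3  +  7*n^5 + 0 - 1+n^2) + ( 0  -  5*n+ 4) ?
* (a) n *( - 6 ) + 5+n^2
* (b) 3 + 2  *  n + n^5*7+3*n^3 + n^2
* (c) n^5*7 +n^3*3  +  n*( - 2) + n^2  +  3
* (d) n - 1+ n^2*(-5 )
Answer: b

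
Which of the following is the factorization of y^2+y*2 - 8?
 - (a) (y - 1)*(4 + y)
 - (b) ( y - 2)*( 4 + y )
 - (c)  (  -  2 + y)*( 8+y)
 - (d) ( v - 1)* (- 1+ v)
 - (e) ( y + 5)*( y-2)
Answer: b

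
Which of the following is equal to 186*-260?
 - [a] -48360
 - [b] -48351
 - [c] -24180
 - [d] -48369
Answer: a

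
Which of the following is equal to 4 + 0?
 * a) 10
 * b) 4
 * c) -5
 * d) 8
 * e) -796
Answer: b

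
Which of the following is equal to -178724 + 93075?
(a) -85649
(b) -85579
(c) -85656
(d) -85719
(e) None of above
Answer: a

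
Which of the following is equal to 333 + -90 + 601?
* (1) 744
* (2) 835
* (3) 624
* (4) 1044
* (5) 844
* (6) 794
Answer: 5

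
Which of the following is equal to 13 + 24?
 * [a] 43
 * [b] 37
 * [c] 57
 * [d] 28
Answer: b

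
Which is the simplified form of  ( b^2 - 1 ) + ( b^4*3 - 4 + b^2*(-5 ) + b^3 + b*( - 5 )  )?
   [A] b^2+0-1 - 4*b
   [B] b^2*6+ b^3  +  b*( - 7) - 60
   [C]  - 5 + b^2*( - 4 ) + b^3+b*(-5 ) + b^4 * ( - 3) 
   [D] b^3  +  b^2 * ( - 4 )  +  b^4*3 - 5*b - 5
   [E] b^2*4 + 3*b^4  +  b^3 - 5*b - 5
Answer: D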